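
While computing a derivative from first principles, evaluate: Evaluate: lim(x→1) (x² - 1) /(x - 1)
Factor: (x² - 1) = (x-1)(x + 1)
Cancel (x-1): lim(x→1) (x + 1) = 2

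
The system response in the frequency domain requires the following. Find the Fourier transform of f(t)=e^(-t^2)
The Fourier transform of a Gaussian e^(-t^2) is sqrt(pi) * e^(-omega^2/4).
With a=1: F(omega)=sqrt(pi) * e^(-omega^2/4)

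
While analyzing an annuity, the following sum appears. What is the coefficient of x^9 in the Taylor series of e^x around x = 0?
Taylor series of e^x=Σ x^n/n!
Coefficient of x^9=1/9!=1/362880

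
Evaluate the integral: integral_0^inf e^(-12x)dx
integral_0^inf e^(-12x) dx = [-1/12 * e^(-12x)]_0^inf
= 0 - (-1/12) = 1/12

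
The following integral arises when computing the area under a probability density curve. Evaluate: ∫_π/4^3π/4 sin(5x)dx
Antiderivative: -cos(5x)/5
Evaluate at bounds: [-cos(5·3π/4)/5] - [-cos(5·π/4)/5]
=(-(√2/2)+(-√2/2))/5=-√2/5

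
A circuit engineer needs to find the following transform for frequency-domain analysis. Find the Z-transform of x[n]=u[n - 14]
Using the time-shift property: Z{u[n-14]}=z^(-14)*z/(z-1)
=z^(-13)/(z-1)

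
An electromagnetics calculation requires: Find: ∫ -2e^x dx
Since d/dx[e^x]=+e^x, we get -2e^x+C

Answer: -2e^x+C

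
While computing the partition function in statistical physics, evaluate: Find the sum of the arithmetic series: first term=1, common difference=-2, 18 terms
Last term: a_n = 1+(18-1)·-2 = -33
Sum = n(a_1+a_n)/2 = 18(1+(-33))/2 = -288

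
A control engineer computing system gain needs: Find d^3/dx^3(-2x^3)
Apply power rule 3 times:
d^1: -6x^2
d^2: -12x
d^3: -12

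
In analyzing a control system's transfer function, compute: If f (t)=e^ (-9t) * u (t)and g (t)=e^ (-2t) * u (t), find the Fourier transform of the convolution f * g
By the convolution theorem: F{f*g} = F(omega)*G(omega)
F(omega) = 1/(9+j*omega), G(omega) = 1/(2+j*omega)
F{f*g} = 1/((9+j*omega)(2+j*omega))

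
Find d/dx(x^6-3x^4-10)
Power rule: d/dx(ax^n) = n·a·x^(n-1)
Term by term: 6·x^5-12·x^3

Answer: 6x^5-12x^3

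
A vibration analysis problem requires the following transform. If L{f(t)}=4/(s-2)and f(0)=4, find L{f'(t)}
L{f'(t)}=s·F(s) - f(0)=4s/(s-2)-4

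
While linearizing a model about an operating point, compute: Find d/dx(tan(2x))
Chain rule: d/dx[tan(u)]=sec²(u)·u' where u=2x
u'=2

Answer: 2·sec²(2x)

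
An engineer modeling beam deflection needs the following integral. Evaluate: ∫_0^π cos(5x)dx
Antiderivative: sin(5x)/5
Evaluate at bounds: [sin(5·π)/5] - [sin(5·0)/5]
=((0) - (0))/5=0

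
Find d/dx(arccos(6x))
d/dx[arccos(u)]=-u'/√(1-u²), u=6x, u'=6

Answer: -6/√(1-36x²)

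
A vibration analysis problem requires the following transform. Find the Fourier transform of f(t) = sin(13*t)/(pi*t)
sin(W*t)/(pi*t) = (W/pi)*sinc(W*t/pi) is the impulse response of the ideal low-pass filter with cutoff W (here W = 13).
Its Fourier transform is a rectangular function:
F(omega) = 1 for |omega| < 13, 0 otherwise

Answer: rect(omega/26) [i.e., 1 for |omega| < 13, 0 otherwise]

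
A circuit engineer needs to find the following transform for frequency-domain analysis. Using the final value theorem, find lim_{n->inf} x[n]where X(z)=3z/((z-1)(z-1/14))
Final value theorem: lim x[n] = lim_{z->1} (z-1)*X(z)
(z-1)*X(z) = 3z/(z-1/14)
As z->1: 3/(1 - 1/14) = 3/(13/14) = 42/13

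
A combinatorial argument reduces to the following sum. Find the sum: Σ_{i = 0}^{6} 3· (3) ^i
Geometric series: S=a(1 - r^n)/(1 - r)
a=3, r=3, n=7
S=3(1 - 2187)/-2=3279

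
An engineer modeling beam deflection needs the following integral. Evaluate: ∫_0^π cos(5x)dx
Antiderivative: sin(5x)/5
Evaluate at bounds: [sin(5·π)/5] - [sin(5·0)/5]
=((0) - (0))/5=0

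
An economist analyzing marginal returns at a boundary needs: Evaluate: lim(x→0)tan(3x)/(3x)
tan(u) ≈ u for small u:
tan(3x)/(3x) ≈ 3x/(3x) = 3/3

Answer: 1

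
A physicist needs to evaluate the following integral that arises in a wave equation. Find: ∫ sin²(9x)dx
Using identity sin²(u)=(1 - cos(2u))/2:
∫ (1 - cos(18x))/2 dx=x/2 - sin(18x)/36 + C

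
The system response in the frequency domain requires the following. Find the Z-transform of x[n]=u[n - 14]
Using the time-shift property: Z{u[n-14]} = z^(-14) * z/(z-1)
= z^(-13)/(z-1)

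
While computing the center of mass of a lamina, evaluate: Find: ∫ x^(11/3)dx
Power rule: ∫ x^(11/3) dx=x^(14/3)/(14/3)+C

Answer: (3/14)·x^(14/3)+C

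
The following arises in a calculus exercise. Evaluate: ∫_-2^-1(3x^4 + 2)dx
Step 1: Find antiderivative F(x) = (3/5)x^5+2x
Step 2: F(-1) - F(-2) = -13/5 - (-116/5) = 103/5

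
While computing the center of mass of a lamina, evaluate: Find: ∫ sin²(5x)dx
Using identity sin²(u)=(1 - cos(2u))/2:
∫ (1 - cos(10x))/2 dx=x/2 - sin(10x)/20+C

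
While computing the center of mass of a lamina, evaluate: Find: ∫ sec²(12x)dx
Since d/dx[tan(12x)]=12sec²(12x), integral=tan(12x)/12 + C

Answer: (1/12)tan(12x) + C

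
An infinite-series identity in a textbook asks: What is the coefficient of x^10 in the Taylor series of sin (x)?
sin(x) has only odd powers. Coefficient of x^10 = 0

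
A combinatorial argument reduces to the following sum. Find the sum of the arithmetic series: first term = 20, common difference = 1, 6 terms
Last term: a_n=20+(6-1)·1=25
Sum=n(a_1+a_n)/2=6(20+25)/2=135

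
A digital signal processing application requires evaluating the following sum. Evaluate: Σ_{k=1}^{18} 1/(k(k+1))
Partial fractions: 1/(k(k + 1))=1/k - 1/(k + 1)
Telescoping sum: 1(1 - 1/19)=1·18/19

Answer: 18/19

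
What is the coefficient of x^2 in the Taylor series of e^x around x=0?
Taylor series of e^x=Σ x^n/n!
Coefficient of x^2=1/2!=1/2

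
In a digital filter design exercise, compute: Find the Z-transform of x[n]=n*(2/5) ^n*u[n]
Using the property Z{n*a^n*u[n]} = az/(z-a)^2
With a = 2/5: X(z) = (2/5)z/(z - 2/5)^2, |z| > 2/5

Answer: (2/5)z/(z - 2/5)^2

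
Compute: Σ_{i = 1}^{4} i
Using formula: Σ i^1 = n(n + 1)/2 = 4·5/2 = 10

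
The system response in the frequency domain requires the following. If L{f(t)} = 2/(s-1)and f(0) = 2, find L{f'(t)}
L{f'(t)}=s·F(s) - f(0)=2s/(s-1) - 2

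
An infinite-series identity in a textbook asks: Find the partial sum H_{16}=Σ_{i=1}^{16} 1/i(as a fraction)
H_16 = 1+1/2+1/3+...+1/16
= 2436559/720720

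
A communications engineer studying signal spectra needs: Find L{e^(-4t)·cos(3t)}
First shifting: L{e^(at)f(t)}=F(s-a)
L{cos(3t)}=s/(s²+9)
Shift: (s+4)/((s+4)²+9)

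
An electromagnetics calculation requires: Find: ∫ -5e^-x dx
Since d/dx[e^-x] = - e^-x, we get 5e^-x + C

Answer: 5e^-x + C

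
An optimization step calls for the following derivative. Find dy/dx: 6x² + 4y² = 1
Differentiate: 12x+8y·(dy/dx) = 0
dy/dx = -12x/(8y) = -(3/2)·(x/y)

Answer: dy/dx = -(3/2)·(x/y)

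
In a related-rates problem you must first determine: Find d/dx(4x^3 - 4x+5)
Power rule: d/dx(ax^n) = n·a·x^(n-1)
Term by term: 12·x^2 - 4

Answer: 12x^2 - 4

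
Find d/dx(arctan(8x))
d/dx[arctan(u)]=u'/(1 + u²), u=8x, u'=8

Answer: 8/(1 + 64x²)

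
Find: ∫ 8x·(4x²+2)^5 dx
Let u = 4x² + 2, du = 8x dx
∫ u^5 du = u^6/6 + C

Answer: (4x² + 2)^6/6 + C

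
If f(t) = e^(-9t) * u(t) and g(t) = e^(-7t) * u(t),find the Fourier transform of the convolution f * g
By the convolution theorem: F{f * g} = F(omega) * G(omega)
F(omega) = 1/(9+j * omega), G(omega) = 1/(7+j * omega)
F{f * g} = 1/((9+j * omega)(7+j * omega))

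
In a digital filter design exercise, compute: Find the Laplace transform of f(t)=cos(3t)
L{cos(wt)} = s/(s² + w²)
L{cos(3t)} = s/(s² + 9)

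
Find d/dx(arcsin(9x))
d/dx[arcsin(u)] = u'/√(1-u²), u = 9x, u' = 9

Answer: 9/√(1-81x²)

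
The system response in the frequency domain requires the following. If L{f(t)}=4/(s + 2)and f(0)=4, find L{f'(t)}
L{f'(t)}=s·F(s) - f(0)=4s/(s + 2) - 4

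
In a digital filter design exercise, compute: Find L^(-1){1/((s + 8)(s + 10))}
Partial fractions: 1/((s + 8)(s + 10)) = A/(s + 8) + B/(s + 10)
Cover-up: A = 1/(s + 10)|_{s = -8} = 1/2; B = 1/(s + 8)|_{s = -10} = -1/2
L^(-1) = (1/2)e^(-8t) - (1/2)e^(-10t)

Answer: (1/2)(e^(-8t) - e^(-10t))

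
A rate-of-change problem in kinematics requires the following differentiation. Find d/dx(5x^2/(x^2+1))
Quotient rule: (f/g)' = (f'g - fg')/g²
f = 5x^2, f' = 10x
g = x^2 + 1, g' = 2x

Answer: (10x·(x^2 + 1) - 10x^3)/(x^2 + 1)²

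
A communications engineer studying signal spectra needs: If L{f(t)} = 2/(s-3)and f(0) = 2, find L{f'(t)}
L{f'(t)}=s·F(s) - f(0)=2s/(s-3)-2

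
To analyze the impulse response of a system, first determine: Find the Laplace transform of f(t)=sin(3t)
L{sin(wt)} = w/(s²+w²)
L{sin(3t)} = 3/(s²+9)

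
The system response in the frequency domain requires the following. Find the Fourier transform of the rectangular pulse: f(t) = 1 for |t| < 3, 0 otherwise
F(omega) = integral from -3 to 3 of e^(-j*omega*t) dt
= 2*sin(3*omega)/omega = 6*sinc(3*omega/pi)

Answer: 2*sin(3*omega)/omega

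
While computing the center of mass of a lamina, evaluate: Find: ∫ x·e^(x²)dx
Let u=x², du=2x dx
∫ (1/2)e^u du=e^u/2+C

Answer: e^(x²)/2+C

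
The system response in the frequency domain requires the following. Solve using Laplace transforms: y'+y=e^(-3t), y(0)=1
Take L: sY - 1+Y = 1/(s+3)
Y(s+1) = 1/(s+3)+1
Y = 1/((s+3)(s+1))+1/(s+1)
Partial fractions: 1/((s+3)(s+1)) = -(1/2)/(s+3)+(1/2)/(s+1)
So Y = -(1/2)/(s+3)+(3/2)/(s+1)
Inverse Laplace transform (L^(-1){1/(s+3)} = e^(-3t), L^(-1){1/(s+1)} = e^(-t)):

Answer: y(t) = (-1/2)·e^(-3t)+(3/2)·e^(-t)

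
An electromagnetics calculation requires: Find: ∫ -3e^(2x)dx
Since d/dx[e^(2x)] = 2e^(2x), we get -3/2 e^(2x) + C

Answer: (-3/2)e^(2x) + C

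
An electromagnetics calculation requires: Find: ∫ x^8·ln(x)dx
By parts: u=ln(x), dv=x^8 dx
du=1/x dx, v=x^9/9
=x^9·ln(x)/9 - ∫ x^8/9 dx
=x^9·ln(x)/9 - x^9/81 + C

Answer: x^9(ln(x)/9 - 1/81) + C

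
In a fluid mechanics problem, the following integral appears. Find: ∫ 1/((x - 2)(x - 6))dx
Partial fractions: 1/((x-2)(x-6)) = A/(x-2)+B/(x-6)
A = -1/4, B = 1/4
∫ [-1/4· 1/(x-2)+1/4· 1/(x-6)] dx
= (1/4)[ln|x-6| - ln|x-2|]+C

Answer: (1/4)·ln|(x-6)/(x-2)|+C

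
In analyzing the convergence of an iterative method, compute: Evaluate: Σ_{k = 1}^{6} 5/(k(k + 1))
Partial fractions: 5/(k(k+1)) = 5/k - 5/(k+1)
Telescoping sum: 5(1-1/7) = 5·6/7

Answer: 30/7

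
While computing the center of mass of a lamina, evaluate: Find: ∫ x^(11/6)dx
Power rule: ∫ x^(11/6) dx = x^(17/6)/(17/6)+C

Answer: (6/17)·x^(17/6)+C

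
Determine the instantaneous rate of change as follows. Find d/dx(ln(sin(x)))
Chain rule: d/dx[ln(u)] = u'/u where u = sin(x)
u' = cos(x)

Answer: (cos(x))/(sin(x))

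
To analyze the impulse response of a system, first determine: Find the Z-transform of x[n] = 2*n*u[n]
Z{n * u[n]}=z/(z-1)^2
By linearity: Z{2 * n * u[n]}=2z/(z-1)^2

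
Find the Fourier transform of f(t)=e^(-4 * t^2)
The Fourier transform of a Gaussian e^(-a * t^2) is sqrt(pi/a) * e^(-omega^2/(4a)).
With a = 4: F(omega) = sqrt(pi)/2 * e^(-omega^2/16)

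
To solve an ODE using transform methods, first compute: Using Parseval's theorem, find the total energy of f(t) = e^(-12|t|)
Parseval's theorem: E = integral |f(t)|^2 dt = (1/2pi) integral |F(omega)|^2 domega
E = integral_{-inf}^{inf} e^(-24|t|) dt = 2*integral_0^inf e^(-24t) dt = 2/(2*12) = 1/12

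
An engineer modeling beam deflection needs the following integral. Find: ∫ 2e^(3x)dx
Since d/dx[e^(3x)]=3e^(3x), we get 2/3 e^(3x)+C

Answer: (2/3)e^(3x)+C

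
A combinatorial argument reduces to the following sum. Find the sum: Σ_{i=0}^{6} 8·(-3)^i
Geometric series: S = a(1 - r^n)/(1 - r)
a = 8, r = -3, n = 7
S = 8(1+2187)/4 = 4376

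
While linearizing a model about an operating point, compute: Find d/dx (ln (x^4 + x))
Chain rule: d/dx[ln(u)] = u'/u where u = x^4 + x
u' = 4x^3 + 1

Answer: (4x^3 + 1)/(x^4 + x)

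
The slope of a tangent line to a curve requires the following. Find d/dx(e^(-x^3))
Chain rule: d/dx[e^u] = e^u · u' where u = -x^3
u' = -3x^2

Answer: -3x^2·e^(-x^3)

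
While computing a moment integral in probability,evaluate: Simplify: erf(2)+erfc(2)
By definition erfc(x) = 1 - erf(x)
erf(2)+erfc(2) = erf(2)+1 - erf(2) = 1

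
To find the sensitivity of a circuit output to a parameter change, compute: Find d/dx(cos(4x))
Chain rule: d/dx[cos(u)]=-sin(u)·u' where u=4x
u'=4

Answer: -4·sin(4x)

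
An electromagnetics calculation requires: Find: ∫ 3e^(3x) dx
Since d/dx[e^(3x)] = 3e^(3x), we get 1 e^(3x) + C

Answer: e^(3x) + C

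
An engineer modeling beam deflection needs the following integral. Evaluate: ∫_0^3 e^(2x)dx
Antiderivative: (1/2)e^(2x)
Evaluate: (1/2)(e^6-1)

Answer: (e^6-1)/2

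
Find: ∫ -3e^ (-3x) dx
Since d/dx[e^(-3x)] = -3e^(-3x), we get 1 e^(-3x) + C

Answer: e^(-3x) + C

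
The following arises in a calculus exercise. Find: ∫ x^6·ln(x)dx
By parts: u = ln(x), dv = x^6 dx
du = 1/x dx, v = x^7/7
= x^7·ln(x)/7 - ∫ x^6/7 dx
= x^7·ln(x)/7 - x^7/49 + C

Answer: x^7(ln(x)/7 - 1/49) + C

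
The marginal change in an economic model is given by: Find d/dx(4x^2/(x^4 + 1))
Quotient rule: (f/g)'=(f'g - fg')/g²
f=4x^2, f'=8x
g=x^4+1, g'=4x^3

Answer: (8x·(x^4+1)-16x^5)/(x^4+1)²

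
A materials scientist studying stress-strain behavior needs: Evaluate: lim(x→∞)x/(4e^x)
Apply L'Hôpital 1 times (∞/∞ each time):
Eventually get 1!/(4e^x) → 0

Answer: 0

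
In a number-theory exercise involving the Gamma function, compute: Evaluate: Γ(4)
Γ(n) = (n-1)! for positive integers
Γ(4) = 3! = 6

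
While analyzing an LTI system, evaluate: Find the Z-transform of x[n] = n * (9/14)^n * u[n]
Using the property Z{n * a^n * u[n]}=az/(z-a)^2
With a=9/14: X(z)=(9/14)z/(z - 9/14)^2, |z| > 9/14

Answer: (9/14)z/(z - 9/14)^2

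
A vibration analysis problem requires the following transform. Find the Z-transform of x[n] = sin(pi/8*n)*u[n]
Z{sin(w0 * n) * u[n]}=z * sin(w0)/(z^2-2z * cos(w0)+1)
With w0=pi/8: X(z)=z * sin(pi/8)/(z^2-2z * cos(pi/8)+1)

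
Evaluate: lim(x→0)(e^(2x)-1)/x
L'Hôpital (0/0): lim 2e^(2x)/1 = 2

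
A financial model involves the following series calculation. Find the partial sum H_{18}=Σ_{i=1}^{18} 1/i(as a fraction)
H_18 = 1 + 1/2 + 1/3 + ... + 1/18
= 14274301/4084080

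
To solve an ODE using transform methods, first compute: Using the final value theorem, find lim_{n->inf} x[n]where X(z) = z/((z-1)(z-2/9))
Final value theorem: lim x[n] = lim_{z->1} (z-1)*X(z)
(z-1)*X(z) = z/(z-2/9)
As z->1: 1/(1 - 2/9) = 1/(7/9) = 9/7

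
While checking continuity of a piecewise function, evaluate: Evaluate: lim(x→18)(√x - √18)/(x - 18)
Multiply by conjugate (√x+√18)/(√x+√18):
=(x - 18)/((x - 18)(√x+√18))=1/(√x+√18)
As x → 18: 1/(2√18)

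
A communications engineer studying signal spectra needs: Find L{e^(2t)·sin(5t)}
First shifting: L{e^(at)f(t)} = F(s-a)
L{sin(5t)} = 5/(s² + 25)
Shift: 5/((s-2)² + 25)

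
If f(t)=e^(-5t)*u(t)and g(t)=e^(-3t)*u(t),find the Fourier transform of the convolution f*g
By the convolution theorem: F{f*g}=F(omega)*G(omega)
F(omega)=1/(5 + j*omega), G(omega)=1/(3 + j*omega)
F{f*g}=1/((5 + j*omega)(3 + j*omega))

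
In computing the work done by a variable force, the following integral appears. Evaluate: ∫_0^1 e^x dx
Antiderivative: e^x
Evaluate: (e^1 - 1)

Answer: e^1 - 1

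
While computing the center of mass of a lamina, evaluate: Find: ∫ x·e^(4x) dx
Integration by parts: u = x, dv = e^(4x) dx
du = dx, v = e^(4x)/4
= x·e^(4x)/4 - ∫ e^(4x)/4 dx
= x·e^(4x)/4 - e^(4x)/16 + C

Answer: e^(4x)(x/4 - 1/16) + C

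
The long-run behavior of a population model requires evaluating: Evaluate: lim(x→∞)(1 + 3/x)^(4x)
Rewrite as [(1+3/x)^x]^4.
lim(1+3/x)^x = e^3, so limit = (e^3)^4 = e^12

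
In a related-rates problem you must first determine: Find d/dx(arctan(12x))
d/dx[arctan(u)] = u'/(1 + u²), u = 12x, u' = 12

Answer: 12/(1 + 144x²)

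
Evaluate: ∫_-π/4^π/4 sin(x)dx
Antiderivative: -cos(x)
Evaluate at bounds: [-cos(1·π/4)/1] - [-cos(1·-π/4)/1]
= (-(√2/2) + (√2/2))/1 = 0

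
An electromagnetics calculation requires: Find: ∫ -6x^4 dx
Using power rule: ∫ -6x^4 dx = -6/5 x^5+C = (-6/5)x^5+C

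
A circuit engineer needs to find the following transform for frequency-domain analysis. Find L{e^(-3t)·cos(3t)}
First shifting: L{e^(at)f(t)}=F(s-a)
L{cos(3t)}=s/(s² + 9)
Shift: (s + 3)/((s + 3)² + 9)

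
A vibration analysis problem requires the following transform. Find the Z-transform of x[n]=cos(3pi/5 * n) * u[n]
Z{cos(w0 * n) * u[n]}=z(z - cos(w0))/(z^2 - 2z * cos(w0) + 1)
With w0=3pi/5: X(z)=z(z - cos(3pi/5))/(z^2 - 2z * cos(3pi/5) + 1)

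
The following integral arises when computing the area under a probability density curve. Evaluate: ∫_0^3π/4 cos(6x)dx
Antiderivative: sin(6x)/6
Evaluate at bounds: [sin(6·3π/4)/6] - [sin(6·0)/6]
= ((1) - (0))/6 = 1/6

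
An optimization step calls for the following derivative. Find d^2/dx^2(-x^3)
Apply power rule 2 times:
d^1: -3x^2
d^2: -6x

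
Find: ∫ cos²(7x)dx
Using identity cos²(u)=(1 + cos(2u))/2:
∫ (1 + cos(14x))/2 dx=x/2 + sin(14x)/28 + C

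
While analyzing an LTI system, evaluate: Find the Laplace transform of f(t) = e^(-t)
L{e^(at)} = 1/(s-a)
L{e^(-t)} = 1/(s+1)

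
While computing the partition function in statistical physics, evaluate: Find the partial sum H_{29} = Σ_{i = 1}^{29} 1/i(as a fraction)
H_29 = 1+1/2+1/3+...+1/29
= 9227046511387/2329089562800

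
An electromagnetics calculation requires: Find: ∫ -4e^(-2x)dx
Since d/dx[e^(-2x)]=-2e^(-2x), we get 2 e^(-2x)+C

Answer: 2e^(-2x)+C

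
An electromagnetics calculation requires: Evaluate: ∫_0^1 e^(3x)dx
Antiderivative: (1/3)e^(3x)
Evaluate: (1/3)(e^3-1)

Answer: (e^3-1)/3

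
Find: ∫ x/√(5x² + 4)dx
Let u = 5x² + 4, du = 10x dx
∫ (1/10)·u^(-1/2) du = √u/5 + C

Answer: √(5x² + 4)/5 + C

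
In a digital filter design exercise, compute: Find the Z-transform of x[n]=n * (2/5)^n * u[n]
Using the property Z{n * a^n * u[n]} = az/(z-a)^2
With a = 2/5: X(z) = (2/5)z/(z - 2/5)^2, |z| > 2/5

Answer: (2/5)z/(z - 2/5)^2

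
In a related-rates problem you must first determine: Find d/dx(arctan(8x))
d/dx[arctan(u)]=u'/(1 + u²), u=8x, u'=8

Answer: 8/(1 + 64x²)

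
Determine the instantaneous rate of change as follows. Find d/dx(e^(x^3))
Chain rule: d/dx[e^u] = e^u · u' where u = x^3
u' = 3x^2

Answer: 3x^2·e^(x^3)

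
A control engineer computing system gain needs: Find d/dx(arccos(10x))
d/dx[arccos(u)]=-u'/√(1-u²), u=10x, u'=10

Answer: -10/√(1 - 100x²)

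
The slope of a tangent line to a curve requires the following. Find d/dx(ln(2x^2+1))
Chain rule: d/dx[ln(u)]=u'/u where u=2x^2 + 1
u'=4x

Answer: (4x)/(2x^2 + 1)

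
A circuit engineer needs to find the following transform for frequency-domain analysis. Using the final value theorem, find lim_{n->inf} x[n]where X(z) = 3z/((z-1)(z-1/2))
Final value theorem: lim x[n]=lim_{z->1} (z-1) * X(z)
(z-1) * X(z)=3z/(z-1/2)
As z->1: 3/(1 - 1/2)=3/(1/2)=6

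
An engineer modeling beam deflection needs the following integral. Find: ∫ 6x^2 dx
Using power rule: ∫ 6x^2 dx = 6/3 x^3 + C = 2x^3 + C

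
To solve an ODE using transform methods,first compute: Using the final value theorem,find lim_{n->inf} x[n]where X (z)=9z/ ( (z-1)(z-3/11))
Final value theorem: lim x[n] = lim_{z->1} (z-1)*X(z)
(z-1)*X(z) = 9z/(z-3/11)
As z->1: 9/(1 - 3/11) = 9/(8/11) = 99/8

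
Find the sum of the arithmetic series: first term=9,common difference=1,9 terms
Last term: a_n=9 + (9 - 1)·1=17
Sum=n(a_1 + a_n)/2=9(9 + 17)/2=117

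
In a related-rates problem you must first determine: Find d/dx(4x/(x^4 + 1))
Quotient rule: (f/g)' = (f'g - fg')/g²
f = 4x, f' = 4
g = x^4+1, g' = 4x^3

Answer: (4·(x^4+1)-16x^4)/(x^4+1)²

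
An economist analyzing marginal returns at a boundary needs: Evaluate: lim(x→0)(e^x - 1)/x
L'Hôpital (0/0): lim e^x/1 = 1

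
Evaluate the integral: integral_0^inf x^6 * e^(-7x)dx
This is a Gamma integral. Substitute u = 7x (du = 7 dx):
integral_0^inf x^6*e^(-7x) dx = (1/7^7) integral_0^inf u^6*e^(-u) du
= Gamma(7)/7^7 = 6!/7^7 = 720/823543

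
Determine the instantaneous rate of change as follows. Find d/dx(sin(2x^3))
Chain rule: d/dx[sin(u)] = cos(u)·u' where u = 2x^3
u' = 6x^2

Answer: 6x^2·cos(2x^3)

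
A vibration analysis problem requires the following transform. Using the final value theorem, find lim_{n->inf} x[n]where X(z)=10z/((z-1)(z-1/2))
Final value theorem: lim x[n]=lim_{z->1} (z-1) * X(z)
(z-1) * X(z)=10z/(z-1/2)
As z->1: 10/(1 - 1/2)=10/(1/2)=20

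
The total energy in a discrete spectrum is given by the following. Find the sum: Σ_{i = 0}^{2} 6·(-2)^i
Geometric series: S = a(1 - r^n)/(1 - r)
a = 6, r = -2, n = 3
S = 6(1 + 8)/3 = 18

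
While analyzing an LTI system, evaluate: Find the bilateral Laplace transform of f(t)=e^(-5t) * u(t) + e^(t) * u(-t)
For e^(-5t)*u(t): L=1/(s+5), Re(s) > -5
For e^(t)*u(-t): L=-1/(s-1), Re(s) < 1
Combined: F(s)=1/(s+5)-1/(s-1), -5 < Re(s) < 1

Answer: 1/(s+5)-1/(s-1), ROC: -5 < Re(s) < 1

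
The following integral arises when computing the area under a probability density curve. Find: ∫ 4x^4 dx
Using power rule: ∫ 4x^4 dx=4/5 x^5+C=(4/5)x^5+C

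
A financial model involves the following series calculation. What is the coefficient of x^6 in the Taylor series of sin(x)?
sin(x) has only odd powers. Coefficient of x^6=0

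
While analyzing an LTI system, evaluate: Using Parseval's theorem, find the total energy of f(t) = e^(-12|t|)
Parseval's theorem: E=integral |f(t)|^2 dt=(1/2pi) integral |F(omega)|^2 domega
E=integral_{-inf}^{inf} e^(-24|t|) dt=2 * integral_0^inf e^(-24t) dt=2/(2 * 12)=1/12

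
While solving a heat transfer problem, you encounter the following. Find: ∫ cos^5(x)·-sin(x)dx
Let u=cos(x), du=-sin(x) dx
∫ u^5 du=u^6/6+C

Answer: cos^6(x)/6+C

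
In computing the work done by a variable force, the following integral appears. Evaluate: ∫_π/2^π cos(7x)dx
Antiderivative: sin(7x)/7
Evaluate at bounds: [sin(7·π)/7] - [sin(7·π/2)/7]
= ((0) - (-1))/7 = 1/7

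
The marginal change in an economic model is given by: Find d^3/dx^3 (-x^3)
Apply power rule 3 times:
d^1: -3x^2
d^2: -6x
d^3: -6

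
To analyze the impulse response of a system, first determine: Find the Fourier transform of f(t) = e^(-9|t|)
Using the standard pair: F{e^(-a|t|)}=2a/(a^2 + omega^2)
With a=9: F(omega)=18/(81 + omega^2)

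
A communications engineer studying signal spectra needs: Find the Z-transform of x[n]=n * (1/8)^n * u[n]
Using the property Z{n*a^n*u[n]} = az/(z-a)^2
With a = 1/8: X(z) = (1/8)z/(z - 1/8)^2, |z| > 1/8

Answer: (1/8)z/(z - 1/8)^2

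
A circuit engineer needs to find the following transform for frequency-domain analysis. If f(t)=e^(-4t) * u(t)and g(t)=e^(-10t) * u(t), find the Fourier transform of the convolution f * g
By the convolution theorem: F{f*g}=F(omega)*G(omega)
F(omega)=1/(4+j*omega), G(omega)=1/(10+j*omega)
F{f*g}=1/((4+j*omega)(10+j*omega))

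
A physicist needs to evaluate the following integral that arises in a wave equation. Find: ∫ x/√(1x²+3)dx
Let u=x²+3, du=2x dx
∫ (1/2)·u^(-1/2) du=√u+C

Answer: √(x²+3)+C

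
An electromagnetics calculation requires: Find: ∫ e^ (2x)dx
Since d/dx[e^(2x)]=2e^(2x), we get 1/2 e^(2x) + C

Answer: (1/2)e^(2x) + C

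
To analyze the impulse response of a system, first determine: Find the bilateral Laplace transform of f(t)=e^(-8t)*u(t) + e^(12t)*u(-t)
For e^(-8t) * u(t): L=1/(s+8), Re(s) > -8
For e^(12t) * u(-t): L=-1/(s-12), Re(s) < 12
Combined: F(s)=1/(s+8)-1/(s-12), -8 < Re(s) < 12

Answer: 1/(s+8)-1/(s-12), ROC: -8 < Re(s) < 12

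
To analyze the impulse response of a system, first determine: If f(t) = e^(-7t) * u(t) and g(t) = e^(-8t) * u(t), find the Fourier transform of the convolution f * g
By the convolution theorem: F{f*g} = F(omega)*G(omega)
F(omega) = 1/(7 + j*omega), G(omega) = 1/(8 + j*omega)
F{f*g} = 1/((7 + j*omega)(8 + j*omega))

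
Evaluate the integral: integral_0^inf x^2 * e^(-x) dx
This is a Gamma integral. Substitute u=1x:
integral_0^inf x^2*e^(-x) dx=(1/1^3) integral_0^inf u^2*e^(-u) du
=Gamma(3)/1^3=2!/1^3=2/1

Answer: 2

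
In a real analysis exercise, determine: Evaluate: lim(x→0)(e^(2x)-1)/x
L'Hôpital (0/0): lim 2e^(2x)/1 = 2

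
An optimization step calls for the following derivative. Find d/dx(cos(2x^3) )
Chain rule: d/dx[cos(u)]=-sin(u)·u' where u=2x^3
u'=6x^2

Answer: -6x^2·sin(2x^3)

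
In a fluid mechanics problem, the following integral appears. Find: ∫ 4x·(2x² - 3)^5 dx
Let u = 2x² - 3, du = 4x dx
∫ u^5 du = u^6/6+C

Answer: (2x² - 3)^6/6+C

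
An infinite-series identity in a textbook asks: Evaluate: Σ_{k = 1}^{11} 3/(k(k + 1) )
Partial fractions: 3/(k(k+1)) = 3/k - 3/(k+1)
Telescoping sum: 3(1-1/12) = 3·11/12

Answer: 11/4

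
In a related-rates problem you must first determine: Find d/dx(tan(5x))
Chain rule: d/dx[tan(u)] = sec²(u)·u' where u = 5x
u' = 5

Answer: 5·sec²(5x)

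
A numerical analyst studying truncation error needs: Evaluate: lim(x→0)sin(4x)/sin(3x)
sin(u) ≈ u for small u:
sin(4x)/sin(3x) ≈ 4x/(3x) = 4/3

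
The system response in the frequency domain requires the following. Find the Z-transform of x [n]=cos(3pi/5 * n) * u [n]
Z{cos(w0*n)*u[n]} = z(z - cos(w0))/(z^2 - 2z*cos(w0) + 1)
With w0 = 3pi/5: X(z) = z(z - cos(3pi/5))/(z^2 - 2z*cos(3pi/5) + 1)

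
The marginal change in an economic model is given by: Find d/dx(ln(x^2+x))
Chain rule: d/dx[ln(u)]=u'/u where u=x^2+x
u'=2x+1

Answer: (2x+1)/(x^2+x)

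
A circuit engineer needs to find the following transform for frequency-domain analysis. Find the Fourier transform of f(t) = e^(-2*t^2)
The Fourier transform of a Gaussian e^(-a * t^2) is sqrt(pi/a) * e^(-omega^2/(4a)).
With a=2: F(omega)=sqrt(pi/2) * e^(-omega^2/8)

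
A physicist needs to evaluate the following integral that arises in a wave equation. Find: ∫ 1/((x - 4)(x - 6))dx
Partial fractions: 1/((x-4)(x-6))=A/(x-4) + B/(x-6)
A=-1/2, B=1/2
∫ [-1/2· 1/(x-4) + 1/2· 1/(x-6)] dx
=(1/2)[ln|x-6| - ln|x-4|] + C

Answer: (1/2)·ln|(x-6)/(x-4)| + C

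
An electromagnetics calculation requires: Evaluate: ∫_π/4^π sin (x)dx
Antiderivative: -cos(x)
Evaluate at bounds: [-cos(1·π)/1] - [-cos(1·π/4)/1]
=(-(-1) + (√2/2))/1=1 + √2/2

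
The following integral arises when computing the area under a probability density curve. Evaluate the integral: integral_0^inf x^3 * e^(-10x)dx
This is a Gamma integral. Substitute u = 10x (du = 10 dx):
integral_0^inf x^3 * e^(-10x) dx = (1/10^4) integral_0^inf u^3 * e^(-u) du
= Gamma(4)/10^4 = 3!/10^4 = 6/10000

Answer: 3/5000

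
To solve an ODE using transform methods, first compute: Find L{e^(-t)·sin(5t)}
First shifting: L{e^(at)f(t)}=F(s-a)
L{sin(5t)}=5/(s² + 25)
Shift: 5/((s + 1)² + 25)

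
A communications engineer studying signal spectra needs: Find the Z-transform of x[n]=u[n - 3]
Using the time-shift property: Z{u[n-3]} = z^(-3)*z/(z-1)
= z^(-2)/(z-1)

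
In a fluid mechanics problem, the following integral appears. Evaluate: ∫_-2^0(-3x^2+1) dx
Step 1: Find antiderivative F(x)=-x^3+x
Step 2: F(0) - F(-2)=0 - (6)=-6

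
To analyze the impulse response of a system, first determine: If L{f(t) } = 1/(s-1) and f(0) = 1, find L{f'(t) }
L{f'(t)}=s·F(s) - f(0)=s/(s-1)-1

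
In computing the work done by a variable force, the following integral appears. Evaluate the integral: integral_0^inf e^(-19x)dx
integral_0^inf e^(-19x) dx = [-1/19*e^(-19x)]_0^inf
= 0 - (-1/19) = 1/19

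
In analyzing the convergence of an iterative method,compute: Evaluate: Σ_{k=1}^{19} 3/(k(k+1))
Partial fractions: 3/(k(k + 1)) = 3/k - 3/(k + 1)
Telescoping sum: 3(1 - 1/20) = 3·19/20

Answer: 57/20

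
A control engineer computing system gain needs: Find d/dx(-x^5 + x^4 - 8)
Power rule: d/dx(ax^n) = n·a·x^(n-1)
Term by term: -5·x^4 + 4·x^3

Answer: -5x^4 + 4x^3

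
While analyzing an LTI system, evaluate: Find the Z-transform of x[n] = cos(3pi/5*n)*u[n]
Z{cos(w0*n)*u[n]} = z(z - cos(w0))/(z^2 - 2z*cos(w0) + 1)
With w0 = 3pi/5: X(z) = z(z - cos(3pi/5))/(z^2 - 2z*cos(3pi/5) + 1)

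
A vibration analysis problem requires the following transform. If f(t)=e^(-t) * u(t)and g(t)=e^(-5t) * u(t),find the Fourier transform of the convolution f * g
By the convolution theorem: F{f*g}=F(omega)*G(omega)
F(omega)=1/(1 + j*omega), G(omega)=1/(5 + j*omega)
F{f*g}=1/((1 + j*omega)(5 + j*omega))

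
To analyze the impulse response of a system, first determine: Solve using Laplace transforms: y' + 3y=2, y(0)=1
Take L of both sides: sY(s)-1+3Y(s) = 2/s
Y(s)(s+3) = 2/s+1
Y(s) = 2/(s(s+3))+1/(s+3)
Partial fractions: 2/(s(s+3)) = (2/3)/s - (2/3)/(s+3)
So Y(s) = (2/3)/s+(1/3)/(s+3)
Inverse transform (L^(-1){1/s} = 1, L^(-1){1/(s+3)} = e^(-3t)):

Answer: y(t) = 2/3+(1/3)·e^(-3t)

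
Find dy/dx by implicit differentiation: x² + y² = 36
Differentiate both sides: 2x + 2y·(dy/dx)=0
Solve: dy/dx=-2x/(2y)=-x/y

Answer: dy/dx=-x/y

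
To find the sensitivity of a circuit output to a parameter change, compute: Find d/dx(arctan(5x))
d/dx[arctan(u)]=u'/(1+u²), u=5x, u'=5

Answer: 5/(1+25x²)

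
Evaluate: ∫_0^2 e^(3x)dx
Antiderivative: (1/3)e^(3x)
Evaluate: (1/3)(e^6-1)

Answer: (e^6-1)/3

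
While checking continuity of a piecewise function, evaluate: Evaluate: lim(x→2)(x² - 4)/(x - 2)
Factor: (x² - 4)=(x-2)(x+2)
Cancel (x-2): lim(x→2) (x+2)=4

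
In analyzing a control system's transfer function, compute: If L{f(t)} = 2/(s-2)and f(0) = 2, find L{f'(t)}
L{f'(t)} = s·F(s) - f(0) = 2s/(s-2)-2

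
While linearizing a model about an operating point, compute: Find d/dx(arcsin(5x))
d/dx[arcsin(u)]=u'/√(1-u²), u=5x, u'=5

Answer: 5/√(1-25x²)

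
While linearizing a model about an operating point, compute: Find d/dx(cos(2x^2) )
Chain rule: d/dx[cos(u)] = -sin(u)·u' where u = 2x^2
u' = 4x

Answer: -4x·sin(2x^2)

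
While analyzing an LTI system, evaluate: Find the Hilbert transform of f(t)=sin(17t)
The Hilbert transform shifts each frequency component by -pi/2.
H{sin(wt)}=-cos(wt)
With w=17: H{sin(17t)}=-cos(17t)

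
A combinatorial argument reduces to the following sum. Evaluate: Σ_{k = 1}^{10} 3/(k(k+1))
Partial fractions: 3/(k(k+1)) = 3/k - 3/(k+1)
Telescoping sum: 3(1-1/11) = 3·10/11

Answer: 30/11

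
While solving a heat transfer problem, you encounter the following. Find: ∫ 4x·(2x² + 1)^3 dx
Let u = 2x²+1, du = 4x dx
∫ u^3 du = u^4/4+C

Answer: (2x²+1)^4/4+C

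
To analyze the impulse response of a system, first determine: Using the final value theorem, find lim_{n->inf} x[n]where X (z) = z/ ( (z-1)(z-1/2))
Final value theorem: lim x[n] = lim_{z->1} (z-1)*X(z)
(z-1)*X(z) = z/(z-1/2)
As z->1: 1/(1 - 1/2) = 1/(1/2) = 2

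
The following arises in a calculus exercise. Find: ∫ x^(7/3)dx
Power rule: ∫ x^(7/3) dx=x^(10/3)/(10/3)+C

Answer: (3/10)·x^(10/3)+C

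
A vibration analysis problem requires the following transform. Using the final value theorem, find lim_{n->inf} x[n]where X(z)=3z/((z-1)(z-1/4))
Final value theorem: lim x[n]=lim_{z->1} (z-1)*X(z)
(z-1)*X(z)=3z/(z-1/4)
As z->1: 3/(1 - 1/4)=3/(3/4)=4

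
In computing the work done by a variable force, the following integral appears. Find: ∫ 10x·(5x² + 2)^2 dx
Let u=5x²+2, du=10x dx
∫ u^2 du=u^3/3+C

Answer: (5x²+2)^3/3+C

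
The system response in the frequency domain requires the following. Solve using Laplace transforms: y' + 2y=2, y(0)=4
Take L of both sides: sY(s) - 4 + 2Y(s) = 2/s
Y(s)(s + 2) = 2/s + 4
Y(s) = 2/(s(s + 2)) + 4/(s + 2)
Partial fractions: 2/(s(s + 2)) = 1/s - 1/(s + 2)
So Y(s) = 1/s + 3/(s + 2)
Inverse transform (L^(-1){1/s} = 1, L^(-1){1/(s + 2)} = e^(-2t)):

Answer: y(t) = 1 + 3·e^(-2t)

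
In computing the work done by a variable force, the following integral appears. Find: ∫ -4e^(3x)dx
Since d/dx[e^(3x)]=3e^(3x), we get -4/3 e^(3x)+C

Answer: (-4/3)e^(3x)+C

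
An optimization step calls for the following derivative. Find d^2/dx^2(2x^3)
Apply power rule 2 times:
d^1: 6x^2
d^2: 12x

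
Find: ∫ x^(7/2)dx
Power rule: ∫ x^(7/2) dx=x^(9/2)/(9/2)+C

Answer: (2/9)·x^(9/2)+C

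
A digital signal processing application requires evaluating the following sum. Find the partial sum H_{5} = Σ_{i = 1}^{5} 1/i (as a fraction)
H_5=1 + 1/2 + 1/3 + ... + 1/5
=137/60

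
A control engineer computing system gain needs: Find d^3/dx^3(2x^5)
Apply power rule 3 times:
d^1: 10x^4
d^2: 40x^3
d^3: 120x^2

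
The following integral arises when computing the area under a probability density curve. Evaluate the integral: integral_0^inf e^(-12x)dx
integral_0^inf e^(-12x) dx = [-1/12 * e^(-12x)]_0^inf
= 0 - (-1/12) = 1/12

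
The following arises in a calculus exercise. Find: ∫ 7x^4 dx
Using power rule: ∫ 7x^4 dx = 7/5 x^5+C = (7/5)x^5+C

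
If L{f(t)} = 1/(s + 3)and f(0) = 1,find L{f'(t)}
L{f'(t)}=s·F(s) - f(0)=s/(s + 3) - 1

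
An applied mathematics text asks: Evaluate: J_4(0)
J_n(0) = 0 for all n > 0 (Bessel function of first kind)
J_4(0) = 0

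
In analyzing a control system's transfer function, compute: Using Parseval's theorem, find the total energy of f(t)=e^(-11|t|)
Parseval's theorem: E = integral |f(t)|^2 dt = (1/2pi) integral |F(omega)|^2 domega
E = integral_{-inf}^{inf} e^(-22|t|) dt = 2 * integral_0^inf e^(-22t) dt = 2/(2 * 11) = 1/11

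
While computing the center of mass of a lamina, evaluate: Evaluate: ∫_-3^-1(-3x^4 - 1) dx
Step 1: Find antiderivative F(x)=(-3/5)x^5 - x
Step 2: F(-1) - F(-3)=8/5 - (744/5)=-736/5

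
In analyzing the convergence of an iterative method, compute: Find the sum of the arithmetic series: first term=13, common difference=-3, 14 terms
Last term: a_n=13+(14-1)·-3=-26
Sum=n(a_1+a_n)/2=14(13+(-26))/2=-91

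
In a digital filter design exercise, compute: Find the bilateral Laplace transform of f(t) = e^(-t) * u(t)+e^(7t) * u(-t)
For e^(-t)*u(t): L = 1/(s + 1), Re(s) > -1
For e^(7t)*u(-t): L = -1/(s-7), Re(s) < 7
Combined: F(s) = 1/(s + 1) - 1/(s-7), -1 < Re(s) < 7

Answer: 1/(s + 1) - 1/(s-7), ROC: -1 < Re(s) < 7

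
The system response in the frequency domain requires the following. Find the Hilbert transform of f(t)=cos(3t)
The Hilbert transform shifts each frequency component by -pi/2.
H{cos(wt)}=sin(wt)
With w=3: H{cos(3t)}=sin(3t)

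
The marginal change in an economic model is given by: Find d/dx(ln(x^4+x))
Chain rule: d/dx[ln(u)] = u'/u where u = x^4 + x
u' = 4x^3 + 1

Answer: (4x^3 + 1)/(x^4 + x)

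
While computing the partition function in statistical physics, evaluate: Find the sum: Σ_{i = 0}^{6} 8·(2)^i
Geometric series: S = a(1 - r^n)/(1 - r)
a = 8, r = 2, n = 7
S = 8(1 - 128)/-1 = 1016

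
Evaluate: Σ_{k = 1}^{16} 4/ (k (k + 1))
Partial fractions: 4/(k(k+1))=4/k - 4/(k+1)
Telescoping sum: 4(1-1/17)=4·16/17

Answer: 64/17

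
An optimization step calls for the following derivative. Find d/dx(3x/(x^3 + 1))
Quotient rule: (f/g)'=(f'g - fg')/g²
f=3x, f'=3
g=x^3 + 1, g'=3x^2

Answer: (3·(x^3 + 1) - 9x^3)/(x^3 + 1)²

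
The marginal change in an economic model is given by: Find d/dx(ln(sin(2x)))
Chain rule: d/dx[ln(u)]=u'/u where u=sin(2x)
u'=2cos(2x)

Answer: (2cos(2x))/(sin(2x))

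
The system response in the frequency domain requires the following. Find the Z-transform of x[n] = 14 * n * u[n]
Z{n*u[n]} = z/(z-1)^2
By linearity: Z{14*n*u[n]} = 14z/(z-1)^2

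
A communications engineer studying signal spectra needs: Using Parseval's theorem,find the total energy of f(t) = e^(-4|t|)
Parseval's theorem: E=integral |f(t)|^2 dt=(1/2pi) integral |F(omega)|^2 domega
E=integral_{-inf}^{inf} e^(-8|t|) dt=2 * integral_0^inf e^(-8t) dt=2/(2 * 4)=1/4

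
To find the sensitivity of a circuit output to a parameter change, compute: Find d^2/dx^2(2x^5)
Apply power rule 2 times:
d^1: 10x^4
d^2: 40x^3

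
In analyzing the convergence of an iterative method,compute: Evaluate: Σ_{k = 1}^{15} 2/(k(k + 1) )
Partial fractions: 2/(k(k+1))=2/k - 2/(k+1)
Telescoping sum: 2(1-1/16)=2·15/16

Answer: 15/8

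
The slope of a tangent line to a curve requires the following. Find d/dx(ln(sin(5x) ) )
Chain rule: d/dx[ln(u)]=u'/u where u=sin(5x)
u'=5cos(5x)

Answer: (5cos(5x))/(sin(5x))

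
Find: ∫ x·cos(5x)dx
By parts: u = x, dv = cos(5x) dx
du = dx, v = sin(5x)/5
= x·sin(5x)/5+cos(5x)/5²+C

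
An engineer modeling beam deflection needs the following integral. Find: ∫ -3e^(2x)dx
Since d/dx[e^(2x)] = 2e^(2x), we get -3/2 e^(2x)+C

Answer: (-3/2)e^(2x)+C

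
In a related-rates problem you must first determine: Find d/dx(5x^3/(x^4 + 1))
Quotient rule: (f/g)'=(f'g - fg')/g²
f=5x^3, f'=15x^2
g=x^4 + 1, g'=4x^3

Answer: (15x^2·(x^4 + 1) - 20x^6)/(x^4 + 1)²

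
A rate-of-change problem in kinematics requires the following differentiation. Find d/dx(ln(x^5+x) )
Chain rule: d/dx[ln(u)] = u'/u where u = x^5+x
u' = 5x^4+1

Answer: (5x^4+1)/(x^5+x)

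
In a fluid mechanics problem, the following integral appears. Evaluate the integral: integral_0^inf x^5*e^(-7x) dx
This is a Gamma integral. Substitute u=7x (du=7 dx):
integral_0^inf x^5 * e^(-7x) dx=(1/7^6) integral_0^inf u^5 * e^(-u) du
=Gamma(6)/7^6=5!/7^6=120/117649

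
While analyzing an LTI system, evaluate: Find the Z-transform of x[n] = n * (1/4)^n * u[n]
Using the property Z{n*a^n*u[n]} = az/(z-a)^2
With a = 1/4: X(z) = (1/4)z/(z - 1/4)^2, |z| > 1/4

Answer: (1/4)z/(z - 1/4)^2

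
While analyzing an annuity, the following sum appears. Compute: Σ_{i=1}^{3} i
Using formula: Σ i^1 = n(n+1)/2 = 3·4/2 = 6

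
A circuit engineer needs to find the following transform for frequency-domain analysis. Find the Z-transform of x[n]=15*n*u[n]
Z{n * u[n]}=z/(z-1)^2
By linearity: Z{15 * n * u[n]}=15z/(z-1)^2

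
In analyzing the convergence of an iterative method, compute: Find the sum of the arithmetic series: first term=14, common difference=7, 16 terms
Last term: a_n=14+(16-1)·7=119
Sum=n(a_1+a_n)/2=16(14+119)/2=1064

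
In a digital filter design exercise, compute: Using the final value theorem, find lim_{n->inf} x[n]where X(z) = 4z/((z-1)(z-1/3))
Final value theorem: lim x[n] = lim_{z->1} (z-1) * X(z)
(z-1) * X(z) = 4z/(z-1/3)
As z->1: 4/(1-1/3) = 4/(2/3) = 6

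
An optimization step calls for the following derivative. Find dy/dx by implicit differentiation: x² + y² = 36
Differentiate both sides: 2x + 2y·(dy/dx) = 0
Solve: dy/dx = -2x/(2y) = -x/y

Answer: dy/dx = -x/y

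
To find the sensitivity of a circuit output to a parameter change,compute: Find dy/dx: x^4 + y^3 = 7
Differentiate: 4x^3+3y^2·(dy/dx) = 0
dy/dx = -4x^3/(3y^2)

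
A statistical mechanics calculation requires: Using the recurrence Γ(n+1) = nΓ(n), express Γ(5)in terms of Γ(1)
Γ(5) = 4Γ(4) = 4·3Γ(3) = ... = 4!·Γ(1) = 24·Γ(1)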